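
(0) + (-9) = -9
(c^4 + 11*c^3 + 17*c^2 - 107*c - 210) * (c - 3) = c^5 + 8*c^4 - 16*c^3 - 158*c^2 + 111*c + 630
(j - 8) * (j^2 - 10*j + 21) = j^3 - 18*j^2 + 101*j - 168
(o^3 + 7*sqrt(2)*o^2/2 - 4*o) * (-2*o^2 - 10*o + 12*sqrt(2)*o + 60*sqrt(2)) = -2*o^5 - 10*o^4 + 5*sqrt(2)*o^4 + 25*sqrt(2)*o^3 + 92*o^3 - 48*sqrt(2)*o^2 + 460*o^2 - 240*sqrt(2)*o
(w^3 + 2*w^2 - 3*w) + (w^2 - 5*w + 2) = w^3 + 3*w^2 - 8*w + 2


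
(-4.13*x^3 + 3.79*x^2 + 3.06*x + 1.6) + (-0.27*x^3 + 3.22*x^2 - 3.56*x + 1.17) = -4.4*x^3 + 7.01*x^2 - 0.5*x + 2.77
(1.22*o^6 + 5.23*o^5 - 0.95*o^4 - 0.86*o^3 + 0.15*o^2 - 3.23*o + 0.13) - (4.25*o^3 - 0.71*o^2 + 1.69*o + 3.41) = 1.22*o^6 + 5.23*o^5 - 0.95*o^4 - 5.11*o^3 + 0.86*o^2 - 4.92*o - 3.28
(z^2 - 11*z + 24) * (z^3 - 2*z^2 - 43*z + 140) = z^5 - 13*z^4 + 3*z^3 + 565*z^2 - 2572*z + 3360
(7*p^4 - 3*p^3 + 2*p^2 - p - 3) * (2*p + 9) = 14*p^5 + 57*p^4 - 23*p^3 + 16*p^2 - 15*p - 27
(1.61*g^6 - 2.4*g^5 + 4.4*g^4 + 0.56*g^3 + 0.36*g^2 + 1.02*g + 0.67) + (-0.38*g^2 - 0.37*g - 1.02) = 1.61*g^6 - 2.4*g^5 + 4.4*g^4 + 0.56*g^3 - 0.02*g^2 + 0.65*g - 0.35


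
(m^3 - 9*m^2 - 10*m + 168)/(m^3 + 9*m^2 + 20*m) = (m^2 - 13*m + 42)/(m*(m + 5))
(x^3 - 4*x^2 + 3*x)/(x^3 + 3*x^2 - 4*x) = (x - 3)/(x + 4)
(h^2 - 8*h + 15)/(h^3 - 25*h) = (h - 3)/(h*(h + 5))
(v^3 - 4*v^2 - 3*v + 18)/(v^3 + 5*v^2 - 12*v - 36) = (v - 3)/(v + 6)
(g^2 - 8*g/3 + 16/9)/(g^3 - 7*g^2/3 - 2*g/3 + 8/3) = (g - 4/3)/(g^2 - g - 2)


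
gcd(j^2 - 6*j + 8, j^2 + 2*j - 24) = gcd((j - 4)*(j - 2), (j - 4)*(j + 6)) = j - 4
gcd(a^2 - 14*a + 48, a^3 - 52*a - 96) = a - 8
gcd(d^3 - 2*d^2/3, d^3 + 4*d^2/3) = d^2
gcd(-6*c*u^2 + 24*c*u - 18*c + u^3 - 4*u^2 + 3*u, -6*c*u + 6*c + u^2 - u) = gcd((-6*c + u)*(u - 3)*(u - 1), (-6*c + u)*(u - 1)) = -6*c*u + 6*c + u^2 - u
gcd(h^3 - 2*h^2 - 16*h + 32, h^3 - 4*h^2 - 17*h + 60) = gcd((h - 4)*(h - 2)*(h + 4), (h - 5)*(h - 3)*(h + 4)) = h + 4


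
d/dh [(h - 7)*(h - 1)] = 2*h - 8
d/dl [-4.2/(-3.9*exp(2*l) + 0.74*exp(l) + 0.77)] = (3.108 - 32.76*exp(l))*exp(l)/(-3.9*exp(2*l) + 0.74*exp(l) + 0.77)^2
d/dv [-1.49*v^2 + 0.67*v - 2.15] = 0.67 - 2.98*v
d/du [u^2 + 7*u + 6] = 2*u + 7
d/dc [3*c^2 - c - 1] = 6*c - 1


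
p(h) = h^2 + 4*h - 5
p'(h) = 2*h + 4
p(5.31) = 44.44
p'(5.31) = 14.62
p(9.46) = 122.33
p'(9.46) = 22.92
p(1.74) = 4.99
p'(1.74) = 7.48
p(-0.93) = -7.86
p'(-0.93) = 2.14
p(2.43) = 10.62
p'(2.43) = 8.86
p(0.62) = -2.14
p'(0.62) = 5.24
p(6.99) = 71.82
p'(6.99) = 17.98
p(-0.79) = -7.54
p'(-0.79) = 2.42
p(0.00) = -5.00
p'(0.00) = 4.00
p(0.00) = -5.00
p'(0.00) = 4.00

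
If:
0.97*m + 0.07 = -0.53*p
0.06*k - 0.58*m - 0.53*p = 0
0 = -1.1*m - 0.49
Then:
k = 1.73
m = -0.45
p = 0.68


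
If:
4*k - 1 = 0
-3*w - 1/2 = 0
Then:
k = 1/4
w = -1/6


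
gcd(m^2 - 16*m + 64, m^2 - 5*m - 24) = m - 8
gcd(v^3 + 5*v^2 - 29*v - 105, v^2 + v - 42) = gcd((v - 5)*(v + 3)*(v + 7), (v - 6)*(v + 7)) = v + 7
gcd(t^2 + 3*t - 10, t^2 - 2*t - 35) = t + 5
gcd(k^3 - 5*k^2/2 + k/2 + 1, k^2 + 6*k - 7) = k - 1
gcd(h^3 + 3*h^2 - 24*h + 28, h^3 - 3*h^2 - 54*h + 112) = h^2 + 5*h - 14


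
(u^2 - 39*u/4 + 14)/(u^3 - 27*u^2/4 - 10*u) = (4*u - 7)/(u*(4*u + 5))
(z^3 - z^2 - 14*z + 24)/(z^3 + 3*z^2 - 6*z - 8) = (z - 3)/(z + 1)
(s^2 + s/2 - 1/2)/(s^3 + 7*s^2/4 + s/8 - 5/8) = 4/(4*s + 5)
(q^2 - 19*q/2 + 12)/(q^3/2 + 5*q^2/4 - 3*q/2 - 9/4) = 2*(q - 8)/(q^2 + 4*q + 3)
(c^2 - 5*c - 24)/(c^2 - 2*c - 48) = (c + 3)/(c + 6)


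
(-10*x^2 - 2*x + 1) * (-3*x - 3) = 30*x^3 + 36*x^2 + 3*x - 3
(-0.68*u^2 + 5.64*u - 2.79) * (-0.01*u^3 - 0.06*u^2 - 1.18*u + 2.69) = 0.0068*u^5 - 0.0156*u^4 + 0.4919*u^3 - 8.317*u^2 + 18.4638*u - 7.5051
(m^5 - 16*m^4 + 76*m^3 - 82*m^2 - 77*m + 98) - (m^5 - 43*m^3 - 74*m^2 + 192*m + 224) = -16*m^4 + 119*m^3 - 8*m^2 - 269*m - 126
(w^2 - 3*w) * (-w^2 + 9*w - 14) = -w^4 + 12*w^3 - 41*w^2 + 42*w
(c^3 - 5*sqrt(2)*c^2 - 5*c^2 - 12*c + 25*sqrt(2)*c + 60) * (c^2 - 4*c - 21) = c^5 - 9*c^4 - 5*sqrt(2)*c^4 - 13*c^3 + 45*sqrt(2)*c^3 + 5*sqrt(2)*c^2 + 213*c^2 - 525*sqrt(2)*c + 12*c - 1260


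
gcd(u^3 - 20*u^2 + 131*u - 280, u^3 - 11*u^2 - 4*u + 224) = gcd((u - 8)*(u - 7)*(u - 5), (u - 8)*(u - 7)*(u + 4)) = u^2 - 15*u + 56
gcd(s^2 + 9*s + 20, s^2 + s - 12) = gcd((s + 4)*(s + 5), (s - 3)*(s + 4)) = s + 4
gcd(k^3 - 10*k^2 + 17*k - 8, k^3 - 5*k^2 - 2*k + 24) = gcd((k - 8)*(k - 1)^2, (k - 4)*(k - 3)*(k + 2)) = 1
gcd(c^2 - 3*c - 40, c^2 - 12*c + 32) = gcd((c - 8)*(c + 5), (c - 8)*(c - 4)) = c - 8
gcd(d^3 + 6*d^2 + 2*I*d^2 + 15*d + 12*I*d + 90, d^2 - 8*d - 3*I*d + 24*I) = d - 3*I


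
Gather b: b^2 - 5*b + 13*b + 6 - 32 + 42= b^2 + 8*b + 16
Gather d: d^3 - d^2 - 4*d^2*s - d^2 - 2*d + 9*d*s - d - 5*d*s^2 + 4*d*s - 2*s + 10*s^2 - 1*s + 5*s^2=d^3 + d^2*(-4*s - 2) + d*(-5*s^2 + 13*s - 3) + 15*s^2 - 3*s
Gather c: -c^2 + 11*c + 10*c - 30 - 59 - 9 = -c^2 + 21*c - 98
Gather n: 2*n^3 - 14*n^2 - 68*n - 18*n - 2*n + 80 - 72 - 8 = 2*n^3 - 14*n^2 - 88*n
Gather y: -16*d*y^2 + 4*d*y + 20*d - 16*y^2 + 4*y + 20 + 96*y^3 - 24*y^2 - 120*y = 20*d + 96*y^3 + y^2*(-16*d - 40) + y*(4*d - 116) + 20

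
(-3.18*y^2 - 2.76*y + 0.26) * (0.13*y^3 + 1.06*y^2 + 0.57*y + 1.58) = -0.4134*y^5 - 3.7296*y^4 - 4.7044*y^3 - 6.322*y^2 - 4.2126*y + 0.4108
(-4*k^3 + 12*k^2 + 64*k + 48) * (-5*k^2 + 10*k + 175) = 20*k^5 - 100*k^4 - 900*k^3 + 2500*k^2 + 11680*k + 8400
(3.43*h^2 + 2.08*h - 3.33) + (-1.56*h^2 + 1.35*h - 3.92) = 1.87*h^2 + 3.43*h - 7.25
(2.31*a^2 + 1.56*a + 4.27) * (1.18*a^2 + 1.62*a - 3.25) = 2.7258*a^4 + 5.583*a^3 + 0.0582999999999991*a^2 + 1.8474*a - 13.8775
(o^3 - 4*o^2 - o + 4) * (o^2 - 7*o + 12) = o^5 - 11*o^4 + 39*o^3 - 37*o^2 - 40*o + 48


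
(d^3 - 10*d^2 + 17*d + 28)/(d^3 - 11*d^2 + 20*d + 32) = (d - 7)/(d - 8)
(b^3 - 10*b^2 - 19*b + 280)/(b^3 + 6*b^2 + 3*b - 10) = (b^2 - 15*b + 56)/(b^2 + b - 2)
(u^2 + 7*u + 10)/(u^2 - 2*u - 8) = (u + 5)/(u - 4)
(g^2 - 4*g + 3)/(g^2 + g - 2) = (g - 3)/(g + 2)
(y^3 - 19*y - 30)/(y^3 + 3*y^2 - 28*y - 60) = (y + 3)/(y + 6)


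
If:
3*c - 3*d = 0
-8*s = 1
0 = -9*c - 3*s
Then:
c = 1/24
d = 1/24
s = -1/8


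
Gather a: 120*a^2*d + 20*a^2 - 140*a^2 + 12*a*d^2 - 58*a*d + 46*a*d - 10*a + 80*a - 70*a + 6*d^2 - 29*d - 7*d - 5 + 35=a^2*(120*d - 120) + a*(12*d^2 - 12*d) + 6*d^2 - 36*d + 30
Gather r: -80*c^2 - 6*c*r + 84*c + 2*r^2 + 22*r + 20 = -80*c^2 + 84*c + 2*r^2 + r*(22 - 6*c) + 20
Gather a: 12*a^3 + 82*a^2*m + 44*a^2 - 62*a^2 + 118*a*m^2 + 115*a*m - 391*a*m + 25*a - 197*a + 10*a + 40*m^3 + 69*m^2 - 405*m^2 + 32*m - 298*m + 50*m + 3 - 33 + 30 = 12*a^3 + a^2*(82*m - 18) + a*(118*m^2 - 276*m - 162) + 40*m^3 - 336*m^2 - 216*m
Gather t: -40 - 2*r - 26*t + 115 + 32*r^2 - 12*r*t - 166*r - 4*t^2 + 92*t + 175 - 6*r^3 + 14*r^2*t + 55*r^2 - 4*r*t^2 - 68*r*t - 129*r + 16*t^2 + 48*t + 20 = -6*r^3 + 87*r^2 - 297*r + t^2*(12 - 4*r) + t*(14*r^2 - 80*r + 114) + 270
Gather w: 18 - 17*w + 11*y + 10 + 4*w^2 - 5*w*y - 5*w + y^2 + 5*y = 4*w^2 + w*(-5*y - 22) + y^2 + 16*y + 28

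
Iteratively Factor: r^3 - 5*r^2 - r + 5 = (r + 1)*(r^2 - 6*r + 5) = (r - 1)*(r + 1)*(r - 5)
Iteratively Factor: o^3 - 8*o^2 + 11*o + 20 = (o - 4)*(o^2 - 4*o - 5) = (o - 5)*(o - 4)*(o + 1)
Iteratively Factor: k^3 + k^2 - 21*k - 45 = (k + 3)*(k^2 - 2*k - 15) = (k + 3)^2*(k - 5)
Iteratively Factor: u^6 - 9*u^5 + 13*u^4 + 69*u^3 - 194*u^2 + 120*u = (u - 2)*(u^5 - 7*u^4 - u^3 + 67*u^2 - 60*u) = u*(u - 2)*(u^4 - 7*u^3 - u^2 + 67*u - 60) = u*(u - 2)*(u + 3)*(u^3 - 10*u^2 + 29*u - 20) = u*(u - 4)*(u - 2)*(u + 3)*(u^2 - 6*u + 5) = u*(u - 4)*(u - 2)*(u - 1)*(u + 3)*(u - 5)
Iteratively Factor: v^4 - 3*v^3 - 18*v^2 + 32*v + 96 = (v + 3)*(v^3 - 6*v^2 + 32) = (v + 2)*(v + 3)*(v^2 - 8*v + 16) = (v - 4)*(v + 2)*(v + 3)*(v - 4)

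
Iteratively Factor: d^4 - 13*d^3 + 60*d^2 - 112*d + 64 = (d - 1)*(d^3 - 12*d^2 + 48*d - 64) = (d - 4)*(d - 1)*(d^2 - 8*d + 16) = (d - 4)^2*(d - 1)*(d - 4)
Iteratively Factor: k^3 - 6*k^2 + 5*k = (k - 5)*(k^2 - k) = k*(k - 5)*(k - 1)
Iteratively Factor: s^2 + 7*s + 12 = (s + 3)*(s + 4)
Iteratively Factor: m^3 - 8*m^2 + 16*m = (m)*(m^2 - 8*m + 16) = m*(m - 4)*(m - 4)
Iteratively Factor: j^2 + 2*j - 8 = (j + 4)*(j - 2)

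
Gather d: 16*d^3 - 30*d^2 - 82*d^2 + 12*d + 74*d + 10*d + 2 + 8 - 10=16*d^3 - 112*d^2 + 96*d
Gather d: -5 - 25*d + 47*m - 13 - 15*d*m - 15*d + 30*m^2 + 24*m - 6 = d*(-15*m - 40) + 30*m^2 + 71*m - 24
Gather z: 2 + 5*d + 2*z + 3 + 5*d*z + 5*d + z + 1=10*d + z*(5*d + 3) + 6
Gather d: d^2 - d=d^2 - d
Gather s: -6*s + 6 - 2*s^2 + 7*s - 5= -2*s^2 + s + 1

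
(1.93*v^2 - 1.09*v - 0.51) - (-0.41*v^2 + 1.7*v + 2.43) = 2.34*v^2 - 2.79*v - 2.94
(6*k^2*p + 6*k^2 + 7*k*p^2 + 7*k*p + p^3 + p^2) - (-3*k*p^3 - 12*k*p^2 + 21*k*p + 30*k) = 6*k^2*p + 6*k^2 + 3*k*p^3 + 19*k*p^2 - 14*k*p - 30*k + p^3 + p^2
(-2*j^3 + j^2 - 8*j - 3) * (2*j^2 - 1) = -4*j^5 + 2*j^4 - 14*j^3 - 7*j^2 + 8*j + 3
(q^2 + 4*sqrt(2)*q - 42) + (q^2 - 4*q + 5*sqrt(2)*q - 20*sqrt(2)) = 2*q^2 - 4*q + 9*sqrt(2)*q - 42 - 20*sqrt(2)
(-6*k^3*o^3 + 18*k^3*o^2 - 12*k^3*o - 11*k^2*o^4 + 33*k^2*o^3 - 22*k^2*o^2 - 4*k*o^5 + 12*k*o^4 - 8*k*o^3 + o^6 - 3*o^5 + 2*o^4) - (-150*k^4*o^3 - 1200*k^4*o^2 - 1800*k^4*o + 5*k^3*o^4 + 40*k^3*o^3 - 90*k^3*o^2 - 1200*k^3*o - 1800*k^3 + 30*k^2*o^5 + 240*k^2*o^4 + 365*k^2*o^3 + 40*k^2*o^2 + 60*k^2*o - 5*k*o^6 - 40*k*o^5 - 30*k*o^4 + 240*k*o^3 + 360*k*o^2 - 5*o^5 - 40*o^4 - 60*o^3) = 150*k^4*o^3 + 1200*k^4*o^2 + 1800*k^4*o - 5*k^3*o^4 - 46*k^3*o^3 + 108*k^3*o^2 + 1188*k^3*o + 1800*k^3 - 30*k^2*o^5 - 251*k^2*o^4 - 332*k^2*o^3 - 62*k^2*o^2 - 60*k^2*o + 5*k*o^6 + 36*k*o^5 + 42*k*o^4 - 248*k*o^3 - 360*k*o^2 + o^6 + 2*o^5 + 42*o^4 + 60*o^3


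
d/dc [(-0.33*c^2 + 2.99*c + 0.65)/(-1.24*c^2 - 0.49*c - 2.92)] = (3.8693*c^2 + 3.5392*c - 8.4123)/(1.5376*c^4 + 1.2152*c^3 + 7.4817*c^2 + 2.8616*c + 8.5264)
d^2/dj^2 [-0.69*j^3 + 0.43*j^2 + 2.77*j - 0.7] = 0.86 - 4.14*j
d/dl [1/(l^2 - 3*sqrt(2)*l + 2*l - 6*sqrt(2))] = (-2*l - 2 + 3*sqrt(2))/(l^2 - 3*sqrt(2)*l + 2*l - 6*sqrt(2))^2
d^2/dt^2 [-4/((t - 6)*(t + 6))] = 24*(-t^2 - 12)/(t^6 - 108*t^4 + 3888*t^2 - 46656)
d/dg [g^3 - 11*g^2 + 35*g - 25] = 3*g^2 - 22*g + 35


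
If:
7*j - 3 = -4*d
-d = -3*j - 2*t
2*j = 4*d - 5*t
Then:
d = 33/23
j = -9/23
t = 30/23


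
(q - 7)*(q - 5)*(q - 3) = q^3 - 15*q^2 + 71*q - 105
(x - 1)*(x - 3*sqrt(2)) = x^2 - 3*sqrt(2)*x - x + 3*sqrt(2)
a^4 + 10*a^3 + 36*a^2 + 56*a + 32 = (a + 2)^3*(a + 4)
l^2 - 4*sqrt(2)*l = l*(l - 4*sqrt(2))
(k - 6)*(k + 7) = k^2 + k - 42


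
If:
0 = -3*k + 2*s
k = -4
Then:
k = -4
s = -6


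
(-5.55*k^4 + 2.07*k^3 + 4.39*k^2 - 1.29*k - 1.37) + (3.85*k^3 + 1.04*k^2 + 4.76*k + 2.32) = -5.55*k^4 + 5.92*k^3 + 5.43*k^2 + 3.47*k + 0.95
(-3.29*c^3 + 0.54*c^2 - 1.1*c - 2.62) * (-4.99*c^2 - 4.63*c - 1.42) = 16.4171*c^5 + 12.5381*c^4 + 7.6606*c^3 + 17.4*c^2 + 13.6926*c + 3.7204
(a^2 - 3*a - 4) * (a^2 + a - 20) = a^4 - 2*a^3 - 27*a^2 + 56*a + 80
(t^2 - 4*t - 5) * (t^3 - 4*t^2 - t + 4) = t^5 - 8*t^4 + 10*t^3 + 28*t^2 - 11*t - 20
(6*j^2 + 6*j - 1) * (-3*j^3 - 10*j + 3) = -18*j^5 - 18*j^4 - 57*j^3 - 42*j^2 + 28*j - 3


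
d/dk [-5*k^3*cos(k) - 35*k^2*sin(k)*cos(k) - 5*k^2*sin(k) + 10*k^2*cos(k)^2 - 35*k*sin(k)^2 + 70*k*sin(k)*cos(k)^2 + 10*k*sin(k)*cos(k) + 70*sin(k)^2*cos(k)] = 5*k^3*sin(k) - 10*k^2*sin(2*k) - 20*k^2*cos(k) - 35*k^2*cos(2*k) - 10*k*sin(k) - 70*k*sin(2*k) + 35*k*cos(k)/2 + 20*k*cos(2*k) + 105*k*cos(3*k)/2 + 10*k + 5*sin(2*k) + 70*sin(3*k) + 35*cos(2*k)/2 - 35/2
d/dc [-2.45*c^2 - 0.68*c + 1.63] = -4.9*c - 0.68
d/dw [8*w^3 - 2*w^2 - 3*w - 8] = 24*w^2 - 4*w - 3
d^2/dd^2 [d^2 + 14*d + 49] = 2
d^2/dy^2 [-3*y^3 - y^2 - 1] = -18*y - 2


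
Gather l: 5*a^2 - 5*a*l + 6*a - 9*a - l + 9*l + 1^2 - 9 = 5*a^2 - 3*a + l*(8 - 5*a) - 8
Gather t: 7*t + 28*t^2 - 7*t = 28*t^2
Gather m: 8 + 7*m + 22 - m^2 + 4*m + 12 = -m^2 + 11*m + 42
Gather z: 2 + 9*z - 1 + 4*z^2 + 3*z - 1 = 4*z^2 + 12*z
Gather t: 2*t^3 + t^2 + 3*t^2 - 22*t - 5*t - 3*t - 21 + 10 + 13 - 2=2*t^3 + 4*t^2 - 30*t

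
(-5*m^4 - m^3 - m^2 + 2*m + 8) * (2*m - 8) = -10*m^5 + 38*m^4 + 6*m^3 + 12*m^2 - 64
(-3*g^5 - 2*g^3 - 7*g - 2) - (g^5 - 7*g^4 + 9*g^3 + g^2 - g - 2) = -4*g^5 + 7*g^4 - 11*g^3 - g^2 - 6*g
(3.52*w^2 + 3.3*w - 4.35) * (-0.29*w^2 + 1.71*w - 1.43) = -1.0208*w^4 + 5.0622*w^3 + 1.8709*w^2 - 12.1575*w + 6.2205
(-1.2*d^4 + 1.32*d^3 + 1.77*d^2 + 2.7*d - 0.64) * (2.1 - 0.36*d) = 0.432*d^5 - 2.9952*d^4 + 2.1348*d^3 + 2.745*d^2 + 5.9004*d - 1.344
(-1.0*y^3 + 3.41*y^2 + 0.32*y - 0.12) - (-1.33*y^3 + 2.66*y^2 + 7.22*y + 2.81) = 0.33*y^3 + 0.75*y^2 - 6.9*y - 2.93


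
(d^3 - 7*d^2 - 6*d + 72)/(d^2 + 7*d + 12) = (d^2 - 10*d + 24)/(d + 4)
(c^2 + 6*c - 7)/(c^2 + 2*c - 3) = (c + 7)/(c + 3)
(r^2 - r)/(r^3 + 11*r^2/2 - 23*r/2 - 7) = 2*r*(r - 1)/(2*r^3 + 11*r^2 - 23*r - 14)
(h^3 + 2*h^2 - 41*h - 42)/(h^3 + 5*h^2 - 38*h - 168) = (h + 1)/(h + 4)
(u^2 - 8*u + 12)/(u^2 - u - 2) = (u - 6)/(u + 1)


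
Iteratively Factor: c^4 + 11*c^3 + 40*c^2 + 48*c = (c + 4)*(c^3 + 7*c^2 + 12*c) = (c + 3)*(c + 4)*(c^2 + 4*c) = (c + 3)*(c + 4)^2*(c)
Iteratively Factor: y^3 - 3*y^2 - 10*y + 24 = (y - 2)*(y^2 - y - 12) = (y - 4)*(y - 2)*(y + 3)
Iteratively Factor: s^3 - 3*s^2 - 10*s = (s)*(s^2 - 3*s - 10) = s*(s + 2)*(s - 5)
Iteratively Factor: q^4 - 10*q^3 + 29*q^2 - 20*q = (q - 4)*(q^3 - 6*q^2 + 5*q) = (q - 4)*(q - 1)*(q^2 - 5*q) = q*(q - 4)*(q - 1)*(q - 5)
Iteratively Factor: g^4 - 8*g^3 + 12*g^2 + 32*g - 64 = (g - 4)*(g^3 - 4*g^2 - 4*g + 16) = (g - 4)^2*(g^2 - 4) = (g - 4)^2*(g + 2)*(g - 2)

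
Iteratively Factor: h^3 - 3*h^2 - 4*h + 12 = (h - 2)*(h^2 - h - 6) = (h - 2)*(h + 2)*(h - 3)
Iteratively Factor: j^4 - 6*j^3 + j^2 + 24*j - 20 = (j - 5)*(j^3 - j^2 - 4*j + 4) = (j - 5)*(j - 2)*(j^2 + j - 2) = (j - 5)*(j - 2)*(j + 2)*(j - 1)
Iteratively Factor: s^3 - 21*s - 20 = (s + 1)*(s^2 - s - 20) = (s + 1)*(s + 4)*(s - 5)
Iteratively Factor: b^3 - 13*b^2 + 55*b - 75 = (b - 5)*(b^2 - 8*b + 15) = (b - 5)^2*(b - 3)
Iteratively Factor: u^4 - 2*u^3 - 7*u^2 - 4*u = (u + 1)*(u^3 - 3*u^2 - 4*u) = (u - 4)*(u + 1)*(u^2 + u) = (u - 4)*(u + 1)^2*(u)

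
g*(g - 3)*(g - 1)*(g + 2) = g^4 - 2*g^3 - 5*g^2 + 6*g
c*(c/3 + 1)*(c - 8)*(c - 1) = c^4/3 - 2*c^3 - 19*c^2/3 + 8*c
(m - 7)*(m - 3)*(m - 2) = m^3 - 12*m^2 + 41*m - 42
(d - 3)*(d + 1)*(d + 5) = d^3 + 3*d^2 - 13*d - 15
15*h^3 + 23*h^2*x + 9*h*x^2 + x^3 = (h + x)*(3*h + x)*(5*h + x)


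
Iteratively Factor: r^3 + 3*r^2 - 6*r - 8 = (r + 4)*(r^2 - r - 2) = (r + 1)*(r + 4)*(r - 2)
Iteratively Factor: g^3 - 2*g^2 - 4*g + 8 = (g - 2)*(g^2 - 4) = (g - 2)*(g + 2)*(g - 2)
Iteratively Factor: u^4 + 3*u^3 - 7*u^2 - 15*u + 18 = (u + 3)*(u^3 - 7*u + 6) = (u - 2)*(u + 3)*(u^2 + 2*u - 3) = (u - 2)*(u - 1)*(u + 3)*(u + 3)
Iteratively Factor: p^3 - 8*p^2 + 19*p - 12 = (p - 1)*(p^2 - 7*p + 12) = (p - 3)*(p - 1)*(p - 4)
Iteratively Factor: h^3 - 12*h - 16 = (h + 2)*(h^2 - 2*h - 8) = (h - 4)*(h + 2)*(h + 2)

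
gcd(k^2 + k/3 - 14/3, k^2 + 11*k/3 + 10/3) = 1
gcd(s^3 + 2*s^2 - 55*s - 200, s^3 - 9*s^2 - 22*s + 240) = s^2 - 3*s - 40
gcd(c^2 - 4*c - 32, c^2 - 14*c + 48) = c - 8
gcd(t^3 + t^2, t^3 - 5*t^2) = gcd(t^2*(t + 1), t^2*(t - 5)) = t^2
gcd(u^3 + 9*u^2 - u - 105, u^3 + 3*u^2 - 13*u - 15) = u^2 + 2*u - 15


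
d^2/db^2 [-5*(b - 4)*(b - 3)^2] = 100 - 30*b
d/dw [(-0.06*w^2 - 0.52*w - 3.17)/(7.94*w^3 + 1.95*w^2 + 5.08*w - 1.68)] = (0.4764*w^4 + 8.2576*w^3 + 76.2186*w^2 + 12.5646*w + 16.9772)/(63.0436*w^6 + 30.966*w^5 + 84.4729*w^4 - 6.8664*w^3 + 19.2544*w^2 - 17.0688*w + 2.8224)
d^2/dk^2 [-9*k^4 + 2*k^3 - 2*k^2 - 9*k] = -108*k^2 + 12*k - 4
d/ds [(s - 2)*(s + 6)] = 2*s + 4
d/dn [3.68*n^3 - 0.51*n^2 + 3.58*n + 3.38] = 11.04*n^2 - 1.02*n + 3.58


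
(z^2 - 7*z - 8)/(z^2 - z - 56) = (z + 1)/(z + 7)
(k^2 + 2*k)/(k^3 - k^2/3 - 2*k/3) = 3*(k + 2)/(3*k^2 - k - 2)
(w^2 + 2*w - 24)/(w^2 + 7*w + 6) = (w - 4)/(w + 1)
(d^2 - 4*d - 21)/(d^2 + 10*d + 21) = (d - 7)/(d + 7)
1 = 1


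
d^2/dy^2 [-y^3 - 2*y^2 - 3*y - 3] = -6*y - 4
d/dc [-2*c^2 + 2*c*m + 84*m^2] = -4*c + 2*m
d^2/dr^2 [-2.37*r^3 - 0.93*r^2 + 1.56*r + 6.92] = -14.22*r - 1.86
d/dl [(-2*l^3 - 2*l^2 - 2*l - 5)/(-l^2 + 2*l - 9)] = 2*(l^4 - 4*l^3 + 24*l^2 + 13*l + 14)/(l^4 - 4*l^3 + 22*l^2 - 36*l + 81)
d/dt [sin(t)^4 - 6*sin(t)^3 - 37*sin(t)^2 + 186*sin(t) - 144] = 2*(2*sin(t)^3 - 9*sin(t)^2 - 37*sin(t) + 93)*cos(t)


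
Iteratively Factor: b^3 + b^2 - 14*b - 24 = (b + 2)*(b^2 - b - 12) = (b + 2)*(b + 3)*(b - 4)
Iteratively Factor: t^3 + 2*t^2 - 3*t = (t - 1)*(t^2 + 3*t) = (t - 1)*(t + 3)*(t)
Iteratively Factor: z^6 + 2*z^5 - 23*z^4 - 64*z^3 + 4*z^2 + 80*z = (z + 4)*(z^5 - 2*z^4 - 15*z^3 - 4*z^2 + 20*z) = (z + 2)*(z + 4)*(z^4 - 4*z^3 - 7*z^2 + 10*z) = z*(z + 2)*(z + 4)*(z^3 - 4*z^2 - 7*z + 10) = z*(z + 2)^2*(z + 4)*(z^2 - 6*z + 5) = z*(z - 5)*(z + 2)^2*(z + 4)*(z - 1)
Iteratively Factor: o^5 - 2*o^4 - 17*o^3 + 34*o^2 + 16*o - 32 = (o + 4)*(o^4 - 6*o^3 + 7*o^2 + 6*o - 8) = (o + 1)*(o + 4)*(o^3 - 7*o^2 + 14*o - 8) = (o - 4)*(o + 1)*(o + 4)*(o^2 - 3*o + 2) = (o - 4)*(o - 2)*(o + 1)*(o + 4)*(o - 1)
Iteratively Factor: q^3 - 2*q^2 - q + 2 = (q - 1)*(q^2 - q - 2) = (q - 2)*(q - 1)*(q + 1)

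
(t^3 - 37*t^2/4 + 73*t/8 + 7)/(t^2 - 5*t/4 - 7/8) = t - 8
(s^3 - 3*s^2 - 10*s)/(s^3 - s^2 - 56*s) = (-s^2 + 3*s + 10)/(-s^2 + s + 56)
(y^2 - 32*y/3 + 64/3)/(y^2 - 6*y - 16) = (y - 8/3)/(y + 2)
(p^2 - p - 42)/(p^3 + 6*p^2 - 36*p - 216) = (p - 7)/(p^2 - 36)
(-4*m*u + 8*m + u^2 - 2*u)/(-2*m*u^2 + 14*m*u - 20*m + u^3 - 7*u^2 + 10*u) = (-4*m + u)/(-2*m*u + 10*m + u^2 - 5*u)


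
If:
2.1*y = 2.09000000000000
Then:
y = 1.00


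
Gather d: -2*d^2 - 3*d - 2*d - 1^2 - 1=-2*d^2 - 5*d - 2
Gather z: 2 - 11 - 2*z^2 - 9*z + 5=-2*z^2 - 9*z - 4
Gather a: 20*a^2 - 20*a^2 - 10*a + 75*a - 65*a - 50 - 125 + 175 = 0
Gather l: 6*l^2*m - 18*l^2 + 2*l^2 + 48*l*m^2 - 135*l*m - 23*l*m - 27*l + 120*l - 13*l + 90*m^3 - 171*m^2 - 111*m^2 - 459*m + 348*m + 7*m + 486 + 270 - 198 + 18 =l^2*(6*m - 16) + l*(48*m^2 - 158*m + 80) + 90*m^3 - 282*m^2 - 104*m + 576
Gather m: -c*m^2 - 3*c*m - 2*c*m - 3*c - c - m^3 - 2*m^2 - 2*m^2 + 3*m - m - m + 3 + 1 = -4*c - m^3 + m^2*(-c - 4) + m*(1 - 5*c) + 4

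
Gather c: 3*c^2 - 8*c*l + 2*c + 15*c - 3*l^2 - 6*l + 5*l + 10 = 3*c^2 + c*(17 - 8*l) - 3*l^2 - l + 10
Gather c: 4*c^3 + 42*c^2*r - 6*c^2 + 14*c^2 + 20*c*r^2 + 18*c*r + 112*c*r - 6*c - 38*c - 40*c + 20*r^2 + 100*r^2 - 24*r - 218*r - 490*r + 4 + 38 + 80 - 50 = 4*c^3 + c^2*(42*r + 8) + c*(20*r^2 + 130*r - 84) + 120*r^2 - 732*r + 72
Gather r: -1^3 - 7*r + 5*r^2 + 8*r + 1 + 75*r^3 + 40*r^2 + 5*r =75*r^3 + 45*r^2 + 6*r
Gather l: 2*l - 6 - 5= 2*l - 11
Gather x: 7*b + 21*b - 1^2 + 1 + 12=28*b + 12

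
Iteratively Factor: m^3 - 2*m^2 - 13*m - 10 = (m + 2)*(m^2 - 4*m - 5) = (m - 5)*(m + 2)*(m + 1)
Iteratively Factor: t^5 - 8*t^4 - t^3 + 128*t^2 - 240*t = (t - 3)*(t^4 - 5*t^3 - 16*t^2 + 80*t) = (t - 4)*(t - 3)*(t^3 - t^2 - 20*t) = (t - 5)*(t - 4)*(t - 3)*(t^2 + 4*t) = (t - 5)*(t - 4)*(t - 3)*(t + 4)*(t)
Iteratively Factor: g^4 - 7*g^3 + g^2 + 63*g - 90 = (g - 2)*(g^3 - 5*g^2 - 9*g + 45) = (g - 2)*(g + 3)*(g^2 - 8*g + 15) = (g - 5)*(g - 2)*(g + 3)*(g - 3)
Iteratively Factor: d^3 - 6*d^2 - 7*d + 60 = (d + 3)*(d^2 - 9*d + 20) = (d - 5)*(d + 3)*(d - 4)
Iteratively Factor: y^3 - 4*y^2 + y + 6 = (y - 2)*(y^2 - 2*y - 3) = (y - 2)*(y + 1)*(y - 3)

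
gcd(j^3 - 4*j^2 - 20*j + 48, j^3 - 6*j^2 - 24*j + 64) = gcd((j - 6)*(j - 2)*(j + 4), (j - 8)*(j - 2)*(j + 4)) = j^2 + 2*j - 8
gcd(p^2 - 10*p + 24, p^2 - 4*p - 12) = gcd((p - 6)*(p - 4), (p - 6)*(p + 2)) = p - 6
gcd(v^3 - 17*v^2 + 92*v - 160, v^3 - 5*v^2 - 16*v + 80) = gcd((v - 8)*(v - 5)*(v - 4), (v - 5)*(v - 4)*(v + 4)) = v^2 - 9*v + 20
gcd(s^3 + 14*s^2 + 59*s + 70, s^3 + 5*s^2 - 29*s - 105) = s + 7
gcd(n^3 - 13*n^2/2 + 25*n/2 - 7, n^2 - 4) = n - 2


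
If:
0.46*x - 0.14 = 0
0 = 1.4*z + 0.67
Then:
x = 0.30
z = -0.48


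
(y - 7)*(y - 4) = y^2 - 11*y + 28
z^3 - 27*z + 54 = (z - 3)^2*(z + 6)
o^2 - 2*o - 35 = (o - 7)*(o + 5)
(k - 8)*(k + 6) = k^2 - 2*k - 48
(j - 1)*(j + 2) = j^2 + j - 2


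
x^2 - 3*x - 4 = (x - 4)*(x + 1)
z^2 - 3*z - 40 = (z - 8)*(z + 5)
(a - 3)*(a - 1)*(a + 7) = a^3 + 3*a^2 - 25*a + 21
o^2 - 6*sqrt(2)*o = o*(o - 6*sqrt(2))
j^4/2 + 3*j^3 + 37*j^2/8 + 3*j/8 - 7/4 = (j/2 + 1)*(j - 1/2)*(j + 1)*(j + 7/2)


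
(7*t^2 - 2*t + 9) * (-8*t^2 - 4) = -56*t^4 + 16*t^3 - 100*t^2 + 8*t - 36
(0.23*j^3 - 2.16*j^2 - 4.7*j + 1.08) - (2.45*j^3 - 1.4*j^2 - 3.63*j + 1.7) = -2.22*j^3 - 0.76*j^2 - 1.07*j - 0.62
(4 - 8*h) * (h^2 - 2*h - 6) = -8*h^3 + 20*h^2 + 40*h - 24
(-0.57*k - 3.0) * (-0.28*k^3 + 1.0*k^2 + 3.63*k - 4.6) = 0.1596*k^4 + 0.27*k^3 - 5.0691*k^2 - 8.268*k + 13.8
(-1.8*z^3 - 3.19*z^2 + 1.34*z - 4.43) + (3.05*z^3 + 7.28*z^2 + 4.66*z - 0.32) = 1.25*z^3 + 4.09*z^2 + 6.0*z - 4.75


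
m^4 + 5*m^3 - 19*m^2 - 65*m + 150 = (m - 3)*(m - 2)*(m + 5)^2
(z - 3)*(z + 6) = z^2 + 3*z - 18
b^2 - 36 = (b - 6)*(b + 6)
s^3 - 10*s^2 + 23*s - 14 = (s - 7)*(s - 2)*(s - 1)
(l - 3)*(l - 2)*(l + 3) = l^3 - 2*l^2 - 9*l + 18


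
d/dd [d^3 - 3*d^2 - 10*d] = 3*d^2 - 6*d - 10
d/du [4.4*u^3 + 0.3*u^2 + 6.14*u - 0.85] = 13.2*u^2 + 0.6*u + 6.14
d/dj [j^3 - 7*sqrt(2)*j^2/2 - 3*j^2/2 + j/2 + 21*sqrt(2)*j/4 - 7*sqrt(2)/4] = 3*j^2 - 7*sqrt(2)*j - 3*j + 1/2 + 21*sqrt(2)/4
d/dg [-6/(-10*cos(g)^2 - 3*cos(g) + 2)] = 6*(20*cos(g) + 3)*sin(g)/(10*cos(g)^2 + 3*cos(g) - 2)^2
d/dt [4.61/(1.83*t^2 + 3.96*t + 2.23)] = (-16.8726*t - 18.2556)/(1.83*t^2 + 3.96*t + 2.23)^2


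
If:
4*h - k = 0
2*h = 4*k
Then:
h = 0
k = 0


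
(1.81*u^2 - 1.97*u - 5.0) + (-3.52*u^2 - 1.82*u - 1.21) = -1.71*u^2 - 3.79*u - 6.21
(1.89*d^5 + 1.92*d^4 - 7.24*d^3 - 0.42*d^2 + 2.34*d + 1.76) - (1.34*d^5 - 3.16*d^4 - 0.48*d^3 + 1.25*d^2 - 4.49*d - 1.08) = 0.55*d^5 + 5.08*d^4 - 6.76*d^3 - 1.67*d^2 + 6.83*d + 2.84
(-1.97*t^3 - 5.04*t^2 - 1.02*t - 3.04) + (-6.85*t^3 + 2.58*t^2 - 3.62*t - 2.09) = -8.82*t^3 - 2.46*t^2 - 4.64*t - 5.13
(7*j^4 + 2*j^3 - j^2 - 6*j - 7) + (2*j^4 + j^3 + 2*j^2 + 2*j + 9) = 9*j^4 + 3*j^3 + j^2 - 4*j + 2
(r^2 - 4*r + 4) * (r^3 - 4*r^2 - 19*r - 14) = r^5 - 8*r^4 + r^3 + 46*r^2 - 20*r - 56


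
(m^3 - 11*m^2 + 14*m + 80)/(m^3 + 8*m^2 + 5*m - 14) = (m^2 - 13*m + 40)/(m^2 + 6*m - 7)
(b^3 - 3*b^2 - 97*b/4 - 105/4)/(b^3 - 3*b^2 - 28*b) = (b^2 + 4*b + 15/4)/(b*(b + 4))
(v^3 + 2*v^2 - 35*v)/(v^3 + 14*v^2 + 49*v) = (v - 5)/(v + 7)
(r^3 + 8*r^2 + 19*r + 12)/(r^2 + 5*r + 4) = r + 3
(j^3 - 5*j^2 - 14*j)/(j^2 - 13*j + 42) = j*(j + 2)/(j - 6)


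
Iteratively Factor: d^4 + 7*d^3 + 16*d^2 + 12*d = (d + 2)*(d^3 + 5*d^2 + 6*d) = (d + 2)^2*(d^2 + 3*d) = d*(d + 2)^2*(d + 3)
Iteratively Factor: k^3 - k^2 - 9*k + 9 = (k + 3)*(k^2 - 4*k + 3) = (k - 1)*(k + 3)*(k - 3)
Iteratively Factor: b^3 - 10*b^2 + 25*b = (b - 5)*(b^2 - 5*b) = (b - 5)^2*(b)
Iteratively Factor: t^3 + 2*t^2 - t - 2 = (t - 1)*(t^2 + 3*t + 2) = (t - 1)*(t + 1)*(t + 2)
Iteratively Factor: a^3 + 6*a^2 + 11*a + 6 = (a + 2)*(a^2 + 4*a + 3) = (a + 2)*(a + 3)*(a + 1)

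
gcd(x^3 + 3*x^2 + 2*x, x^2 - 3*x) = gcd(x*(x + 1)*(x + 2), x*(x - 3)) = x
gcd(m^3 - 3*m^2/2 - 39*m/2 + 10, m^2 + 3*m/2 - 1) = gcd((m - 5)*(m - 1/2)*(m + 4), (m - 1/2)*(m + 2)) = m - 1/2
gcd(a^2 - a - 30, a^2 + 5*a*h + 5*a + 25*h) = a + 5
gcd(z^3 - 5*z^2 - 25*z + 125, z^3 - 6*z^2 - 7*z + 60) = z - 5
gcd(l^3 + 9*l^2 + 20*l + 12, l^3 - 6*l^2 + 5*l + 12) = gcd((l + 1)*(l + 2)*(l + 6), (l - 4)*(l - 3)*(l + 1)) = l + 1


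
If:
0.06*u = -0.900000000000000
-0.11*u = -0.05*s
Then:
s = -33.00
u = -15.00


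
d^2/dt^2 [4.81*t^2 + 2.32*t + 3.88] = 9.62000000000000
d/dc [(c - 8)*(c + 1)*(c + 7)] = 3*c^2 - 57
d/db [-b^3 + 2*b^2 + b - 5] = -3*b^2 + 4*b + 1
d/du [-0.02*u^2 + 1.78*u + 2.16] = 1.78 - 0.04*u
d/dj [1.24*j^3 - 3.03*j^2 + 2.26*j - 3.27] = 3.72*j^2 - 6.06*j + 2.26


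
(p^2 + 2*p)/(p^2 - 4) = p/(p - 2)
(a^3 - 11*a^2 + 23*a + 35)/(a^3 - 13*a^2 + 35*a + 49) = (a - 5)/(a - 7)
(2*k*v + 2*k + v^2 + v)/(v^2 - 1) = (2*k + v)/(v - 1)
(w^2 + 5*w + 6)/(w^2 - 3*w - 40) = (w^2 + 5*w + 6)/(w^2 - 3*w - 40)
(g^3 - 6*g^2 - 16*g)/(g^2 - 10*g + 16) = g*(g + 2)/(g - 2)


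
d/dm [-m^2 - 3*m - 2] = -2*m - 3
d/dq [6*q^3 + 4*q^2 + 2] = 2*q*(9*q + 4)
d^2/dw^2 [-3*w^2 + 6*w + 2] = -6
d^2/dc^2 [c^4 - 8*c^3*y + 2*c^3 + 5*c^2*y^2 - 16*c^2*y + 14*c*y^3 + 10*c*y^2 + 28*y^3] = 12*c^2 - 48*c*y + 12*c + 10*y^2 - 32*y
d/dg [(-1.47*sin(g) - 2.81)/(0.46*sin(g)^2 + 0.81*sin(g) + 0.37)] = (0.6762*sin(g)^2 + 2.5852*sin(g) + 1.7322)*cos(g)/(0.2116*sin(g)^4 + 0.7452*sin(g)^3 + 0.9965*sin(g)^2 + 0.5994*sin(g) + 0.1369)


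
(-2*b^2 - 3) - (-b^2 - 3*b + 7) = -b^2 + 3*b - 10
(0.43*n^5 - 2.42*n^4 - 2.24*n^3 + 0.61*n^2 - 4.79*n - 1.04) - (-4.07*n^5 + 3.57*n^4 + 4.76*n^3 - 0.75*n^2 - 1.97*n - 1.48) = 4.5*n^5 - 5.99*n^4 - 7.0*n^3 + 1.36*n^2 - 2.82*n + 0.44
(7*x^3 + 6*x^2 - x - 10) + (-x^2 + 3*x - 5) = 7*x^3 + 5*x^2 + 2*x - 15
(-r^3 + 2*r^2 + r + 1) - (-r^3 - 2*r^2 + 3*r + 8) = 4*r^2 - 2*r - 7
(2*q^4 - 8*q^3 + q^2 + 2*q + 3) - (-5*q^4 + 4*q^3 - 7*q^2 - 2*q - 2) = 7*q^4 - 12*q^3 + 8*q^2 + 4*q + 5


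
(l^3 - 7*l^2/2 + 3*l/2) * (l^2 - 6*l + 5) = l^5 - 19*l^4/2 + 55*l^3/2 - 53*l^2/2 + 15*l/2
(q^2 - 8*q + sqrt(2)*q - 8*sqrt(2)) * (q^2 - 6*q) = q^4 - 14*q^3 + sqrt(2)*q^3 - 14*sqrt(2)*q^2 + 48*q^2 + 48*sqrt(2)*q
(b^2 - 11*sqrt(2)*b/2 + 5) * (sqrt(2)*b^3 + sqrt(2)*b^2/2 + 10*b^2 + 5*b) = sqrt(2)*b^5 - b^4 + sqrt(2)*b^4/2 - 50*sqrt(2)*b^3 - b^3/2 - 25*sqrt(2)*b^2 + 50*b^2 + 25*b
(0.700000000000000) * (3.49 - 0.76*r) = 2.443 - 0.532*r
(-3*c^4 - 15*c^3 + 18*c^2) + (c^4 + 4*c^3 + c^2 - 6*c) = -2*c^4 - 11*c^3 + 19*c^2 - 6*c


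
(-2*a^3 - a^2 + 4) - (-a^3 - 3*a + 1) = -a^3 - a^2 + 3*a + 3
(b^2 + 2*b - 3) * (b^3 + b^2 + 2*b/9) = b^5 + 3*b^4 - 7*b^3/9 - 23*b^2/9 - 2*b/3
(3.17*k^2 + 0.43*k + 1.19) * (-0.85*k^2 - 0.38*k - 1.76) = -2.6945*k^4 - 1.5701*k^3 - 6.7541*k^2 - 1.209*k - 2.0944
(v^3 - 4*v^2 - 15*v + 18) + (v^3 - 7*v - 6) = 2*v^3 - 4*v^2 - 22*v + 12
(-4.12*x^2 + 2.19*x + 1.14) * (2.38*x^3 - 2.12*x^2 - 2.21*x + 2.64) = -9.8056*x^5 + 13.9466*x^4 + 7.1756*x^3 - 18.1335*x^2 + 3.2622*x + 3.0096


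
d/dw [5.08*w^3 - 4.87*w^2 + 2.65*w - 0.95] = 15.24*w^2 - 9.74*w + 2.65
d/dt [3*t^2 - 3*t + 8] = 6*t - 3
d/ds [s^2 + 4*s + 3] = 2*s + 4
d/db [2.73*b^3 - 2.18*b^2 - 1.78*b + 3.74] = 8.19*b^2 - 4.36*b - 1.78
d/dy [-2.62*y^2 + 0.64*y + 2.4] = 0.64 - 5.24*y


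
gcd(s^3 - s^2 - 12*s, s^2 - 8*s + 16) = s - 4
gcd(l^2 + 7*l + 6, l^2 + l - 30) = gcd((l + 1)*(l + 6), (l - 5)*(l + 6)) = l + 6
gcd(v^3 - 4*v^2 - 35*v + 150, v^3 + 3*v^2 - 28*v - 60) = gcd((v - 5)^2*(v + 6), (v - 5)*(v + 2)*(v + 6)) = v^2 + v - 30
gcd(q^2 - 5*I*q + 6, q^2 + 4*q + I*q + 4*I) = q + I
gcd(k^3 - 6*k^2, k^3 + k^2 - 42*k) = k^2 - 6*k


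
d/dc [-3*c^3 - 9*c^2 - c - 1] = -9*c^2 - 18*c - 1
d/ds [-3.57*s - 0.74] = -3.57000000000000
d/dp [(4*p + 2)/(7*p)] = -2/(7*p^2)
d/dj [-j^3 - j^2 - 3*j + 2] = -3*j^2 - 2*j - 3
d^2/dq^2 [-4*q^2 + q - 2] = -8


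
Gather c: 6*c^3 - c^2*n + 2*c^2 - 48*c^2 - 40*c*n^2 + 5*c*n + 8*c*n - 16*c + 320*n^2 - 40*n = 6*c^3 + c^2*(-n - 46) + c*(-40*n^2 + 13*n - 16) + 320*n^2 - 40*n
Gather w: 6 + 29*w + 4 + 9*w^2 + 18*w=9*w^2 + 47*w + 10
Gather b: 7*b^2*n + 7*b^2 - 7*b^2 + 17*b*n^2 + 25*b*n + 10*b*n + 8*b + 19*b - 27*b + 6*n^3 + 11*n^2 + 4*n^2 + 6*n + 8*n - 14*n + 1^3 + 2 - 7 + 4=7*b^2*n + b*(17*n^2 + 35*n) + 6*n^3 + 15*n^2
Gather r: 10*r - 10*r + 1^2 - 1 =0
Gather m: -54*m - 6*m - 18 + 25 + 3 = 10 - 60*m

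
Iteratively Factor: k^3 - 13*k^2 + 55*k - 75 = (k - 5)*(k^2 - 8*k + 15) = (k - 5)^2*(k - 3)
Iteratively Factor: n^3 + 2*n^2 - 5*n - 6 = (n - 2)*(n^2 + 4*n + 3) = (n - 2)*(n + 1)*(n + 3)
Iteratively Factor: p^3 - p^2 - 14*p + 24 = (p - 2)*(p^2 + p - 12) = (p - 2)*(p + 4)*(p - 3)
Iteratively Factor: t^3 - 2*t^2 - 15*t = (t + 3)*(t^2 - 5*t) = t*(t + 3)*(t - 5)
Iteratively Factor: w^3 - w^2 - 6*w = (w + 2)*(w^2 - 3*w) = w*(w + 2)*(w - 3)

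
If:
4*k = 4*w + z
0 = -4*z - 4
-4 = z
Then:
No Solution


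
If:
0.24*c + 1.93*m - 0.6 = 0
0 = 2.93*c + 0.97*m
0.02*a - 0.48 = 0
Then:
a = 24.00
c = -0.11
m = 0.32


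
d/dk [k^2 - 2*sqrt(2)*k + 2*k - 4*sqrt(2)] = 2*k - 2*sqrt(2) + 2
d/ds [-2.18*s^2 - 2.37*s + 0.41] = -4.36*s - 2.37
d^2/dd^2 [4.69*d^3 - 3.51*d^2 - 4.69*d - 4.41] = 28.14*d - 7.02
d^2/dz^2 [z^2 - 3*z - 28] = 2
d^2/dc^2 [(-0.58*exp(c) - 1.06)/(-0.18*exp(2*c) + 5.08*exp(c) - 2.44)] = (0.018792*exp(4*c) + 0.667727999999999*exp(3*c) - 4.436208*exp(2*c) + 32.681792*exp(c) + 16.592)*exp(c)/(0.005832*exp(6*c) - 0.493776*exp(5*c) + 14.172624*exp(4*c) - 144.483328*exp(3*c) + 192.117792*exp(2*c) - 90.732864*exp(c) + 14.526784)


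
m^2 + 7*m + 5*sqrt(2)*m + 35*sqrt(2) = (m + 7)*(m + 5*sqrt(2))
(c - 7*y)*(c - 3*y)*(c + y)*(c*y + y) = c^4*y - 9*c^3*y^2 + c^3*y + 11*c^2*y^3 - 9*c^2*y^2 + 21*c*y^4 + 11*c*y^3 + 21*y^4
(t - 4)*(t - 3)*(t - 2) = t^3 - 9*t^2 + 26*t - 24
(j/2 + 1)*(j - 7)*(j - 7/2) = j^3/2 - 17*j^2/4 + 7*j/4 + 49/2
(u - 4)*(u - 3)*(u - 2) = u^3 - 9*u^2 + 26*u - 24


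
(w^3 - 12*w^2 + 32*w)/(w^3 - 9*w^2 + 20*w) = (w - 8)/(w - 5)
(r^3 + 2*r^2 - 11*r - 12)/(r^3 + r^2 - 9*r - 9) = (r + 4)/(r + 3)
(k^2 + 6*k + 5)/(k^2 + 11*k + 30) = (k + 1)/(k + 6)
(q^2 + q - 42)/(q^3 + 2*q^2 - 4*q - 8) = (q^2 + q - 42)/(q^3 + 2*q^2 - 4*q - 8)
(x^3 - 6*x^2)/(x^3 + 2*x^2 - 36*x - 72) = x^2/(x^2 + 8*x + 12)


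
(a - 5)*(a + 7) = a^2 + 2*a - 35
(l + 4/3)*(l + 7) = l^2 + 25*l/3 + 28/3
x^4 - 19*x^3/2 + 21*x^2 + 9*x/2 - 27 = (x - 6)*(x - 3)*(x - 3/2)*(x + 1)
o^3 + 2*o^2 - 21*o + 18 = (o - 3)*(o - 1)*(o + 6)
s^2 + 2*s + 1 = (s + 1)^2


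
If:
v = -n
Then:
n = -v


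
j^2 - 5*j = j*(j - 5)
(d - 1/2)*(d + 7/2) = d^2 + 3*d - 7/4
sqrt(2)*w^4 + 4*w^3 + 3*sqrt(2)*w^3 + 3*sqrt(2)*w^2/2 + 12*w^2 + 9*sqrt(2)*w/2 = w*(w + 3)*(w + 3*sqrt(2)/2)*(sqrt(2)*w + 1)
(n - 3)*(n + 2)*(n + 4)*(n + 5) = n^4 + 8*n^3 + 5*n^2 - 74*n - 120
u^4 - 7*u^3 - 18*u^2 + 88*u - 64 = (u - 8)*(u - 2)*(u - 1)*(u + 4)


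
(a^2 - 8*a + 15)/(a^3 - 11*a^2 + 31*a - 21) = (a - 5)/(a^2 - 8*a + 7)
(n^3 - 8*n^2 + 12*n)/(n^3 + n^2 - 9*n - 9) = n*(n^2 - 8*n + 12)/(n^3 + n^2 - 9*n - 9)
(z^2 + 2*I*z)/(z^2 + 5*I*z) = (z + 2*I)/(z + 5*I)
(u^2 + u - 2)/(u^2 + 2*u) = (u - 1)/u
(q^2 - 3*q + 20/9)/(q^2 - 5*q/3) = (q - 4/3)/q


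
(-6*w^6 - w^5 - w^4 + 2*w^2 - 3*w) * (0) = 0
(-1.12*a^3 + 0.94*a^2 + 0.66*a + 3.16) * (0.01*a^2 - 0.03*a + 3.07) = -0.0112*a^5 + 0.043*a^4 - 3.46*a^3 + 2.8976*a^2 + 1.9314*a + 9.7012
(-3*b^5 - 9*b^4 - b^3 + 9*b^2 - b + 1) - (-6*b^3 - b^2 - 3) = -3*b^5 - 9*b^4 + 5*b^3 + 10*b^2 - b + 4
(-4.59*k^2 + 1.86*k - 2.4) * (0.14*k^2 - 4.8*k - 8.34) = -0.6426*k^4 + 22.2924*k^3 + 29.0166*k^2 - 3.9924*k + 20.016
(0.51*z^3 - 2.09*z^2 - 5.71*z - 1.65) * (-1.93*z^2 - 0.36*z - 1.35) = -0.9843*z^5 + 3.8501*z^4 + 11.0842*z^3 + 8.0616*z^2 + 8.3025*z + 2.2275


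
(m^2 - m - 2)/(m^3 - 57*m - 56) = (m - 2)/(m^2 - m - 56)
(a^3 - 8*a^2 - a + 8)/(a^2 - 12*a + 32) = (a^2 - 1)/(a - 4)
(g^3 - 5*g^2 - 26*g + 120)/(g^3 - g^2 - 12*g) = (g^2 - g - 30)/(g*(g + 3))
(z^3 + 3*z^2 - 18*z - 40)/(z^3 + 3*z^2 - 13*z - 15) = (z^2 - 2*z - 8)/(z^2 - 2*z - 3)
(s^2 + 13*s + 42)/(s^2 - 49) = (s + 6)/(s - 7)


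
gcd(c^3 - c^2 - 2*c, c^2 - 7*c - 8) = c + 1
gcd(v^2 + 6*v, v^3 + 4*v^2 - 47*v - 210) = v + 6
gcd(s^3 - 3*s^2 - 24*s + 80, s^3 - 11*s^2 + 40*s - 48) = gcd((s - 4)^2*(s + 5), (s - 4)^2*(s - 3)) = s^2 - 8*s + 16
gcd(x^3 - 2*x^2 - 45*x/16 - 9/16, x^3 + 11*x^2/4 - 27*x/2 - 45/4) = x^2 - 9*x/4 - 9/4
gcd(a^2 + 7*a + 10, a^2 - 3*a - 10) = a + 2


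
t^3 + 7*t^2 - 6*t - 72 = (t - 3)*(t + 4)*(t + 6)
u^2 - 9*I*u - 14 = (u - 7*I)*(u - 2*I)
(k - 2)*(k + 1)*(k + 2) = k^3 + k^2 - 4*k - 4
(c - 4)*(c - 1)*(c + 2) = c^3 - 3*c^2 - 6*c + 8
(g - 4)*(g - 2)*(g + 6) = g^3 - 28*g + 48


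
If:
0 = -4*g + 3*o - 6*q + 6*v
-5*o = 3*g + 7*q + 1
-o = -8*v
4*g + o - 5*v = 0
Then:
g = 3/305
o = -32/305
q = -22/305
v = -4/305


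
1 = 1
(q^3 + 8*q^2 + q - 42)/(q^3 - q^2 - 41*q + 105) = (q^2 + q - 6)/(q^2 - 8*q + 15)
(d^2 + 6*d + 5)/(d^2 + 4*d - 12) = (d^2 + 6*d + 5)/(d^2 + 4*d - 12)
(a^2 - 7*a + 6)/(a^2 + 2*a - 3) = (a - 6)/(a + 3)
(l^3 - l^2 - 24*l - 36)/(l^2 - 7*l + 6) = (l^2 + 5*l + 6)/(l - 1)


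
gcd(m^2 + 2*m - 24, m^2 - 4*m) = m - 4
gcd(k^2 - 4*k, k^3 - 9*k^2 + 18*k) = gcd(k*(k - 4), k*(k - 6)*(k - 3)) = k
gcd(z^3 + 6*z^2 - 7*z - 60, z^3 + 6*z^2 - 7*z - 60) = z^3 + 6*z^2 - 7*z - 60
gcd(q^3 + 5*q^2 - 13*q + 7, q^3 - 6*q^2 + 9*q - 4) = q^2 - 2*q + 1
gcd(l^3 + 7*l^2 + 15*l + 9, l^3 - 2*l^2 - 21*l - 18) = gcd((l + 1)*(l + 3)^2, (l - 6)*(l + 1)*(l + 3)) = l^2 + 4*l + 3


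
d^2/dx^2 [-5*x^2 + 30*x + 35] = -10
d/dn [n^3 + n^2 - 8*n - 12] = 3*n^2 + 2*n - 8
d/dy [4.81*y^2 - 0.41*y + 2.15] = 9.62*y - 0.41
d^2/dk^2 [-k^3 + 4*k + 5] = -6*k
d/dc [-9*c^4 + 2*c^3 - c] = -36*c^3 + 6*c^2 - 1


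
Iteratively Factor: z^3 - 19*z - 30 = (z + 2)*(z^2 - 2*z - 15) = (z + 2)*(z + 3)*(z - 5)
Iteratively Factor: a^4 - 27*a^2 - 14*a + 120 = (a + 3)*(a^3 - 3*a^2 - 18*a + 40) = (a + 3)*(a + 4)*(a^2 - 7*a + 10) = (a - 2)*(a + 3)*(a + 4)*(a - 5)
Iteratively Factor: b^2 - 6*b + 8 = (b - 4)*(b - 2)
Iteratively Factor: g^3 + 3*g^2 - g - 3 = (g + 1)*(g^2 + 2*g - 3) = (g + 1)*(g + 3)*(g - 1)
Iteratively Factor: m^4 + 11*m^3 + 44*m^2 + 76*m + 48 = (m + 4)*(m^3 + 7*m^2 + 16*m + 12) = (m + 2)*(m + 4)*(m^2 + 5*m + 6) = (m + 2)*(m + 3)*(m + 4)*(m + 2)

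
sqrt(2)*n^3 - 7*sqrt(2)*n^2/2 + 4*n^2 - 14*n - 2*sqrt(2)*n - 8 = (n - 4)*(n + 2*sqrt(2))*(sqrt(2)*n + sqrt(2)/2)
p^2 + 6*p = p*(p + 6)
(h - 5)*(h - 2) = h^2 - 7*h + 10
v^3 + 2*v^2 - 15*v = v*(v - 3)*(v + 5)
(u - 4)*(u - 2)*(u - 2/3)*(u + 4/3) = u^4 - 16*u^3/3 + 28*u^2/9 + 32*u/3 - 64/9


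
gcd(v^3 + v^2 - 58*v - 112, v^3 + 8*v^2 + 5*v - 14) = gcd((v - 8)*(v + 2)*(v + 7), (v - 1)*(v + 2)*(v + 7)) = v^2 + 9*v + 14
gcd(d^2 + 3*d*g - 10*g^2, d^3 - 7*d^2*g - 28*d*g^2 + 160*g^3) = d + 5*g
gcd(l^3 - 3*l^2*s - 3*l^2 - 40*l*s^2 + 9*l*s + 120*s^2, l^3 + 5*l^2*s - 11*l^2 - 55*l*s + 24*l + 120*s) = l^2 + 5*l*s - 3*l - 15*s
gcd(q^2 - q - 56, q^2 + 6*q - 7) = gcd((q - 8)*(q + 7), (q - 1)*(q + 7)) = q + 7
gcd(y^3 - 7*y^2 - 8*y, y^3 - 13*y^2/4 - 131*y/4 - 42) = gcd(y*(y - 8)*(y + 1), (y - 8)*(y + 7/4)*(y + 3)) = y - 8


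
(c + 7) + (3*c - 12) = 4*c - 5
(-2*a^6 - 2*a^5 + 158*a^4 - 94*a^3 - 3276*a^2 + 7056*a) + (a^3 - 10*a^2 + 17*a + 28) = -2*a^6 - 2*a^5 + 158*a^4 - 93*a^3 - 3286*a^2 + 7073*a + 28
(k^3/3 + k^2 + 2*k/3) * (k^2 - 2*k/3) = k^5/3 + 7*k^4/9 - 4*k^2/9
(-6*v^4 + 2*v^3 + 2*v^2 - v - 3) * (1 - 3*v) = 18*v^5 - 12*v^4 - 4*v^3 + 5*v^2 + 8*v - 3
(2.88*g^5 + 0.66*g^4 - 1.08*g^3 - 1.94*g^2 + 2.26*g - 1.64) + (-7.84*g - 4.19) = 2.88*g^5 + 0.66*g^4 - 1.08*g^3 - 1.94*g^2 - 5.58*g - 5.83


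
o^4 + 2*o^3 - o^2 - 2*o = o*(o - 1)*(o + 1)*(o + 2)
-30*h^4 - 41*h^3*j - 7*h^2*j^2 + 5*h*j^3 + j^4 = (-3*h + j)*(h + j)*(2*h + j)*(5*h + j)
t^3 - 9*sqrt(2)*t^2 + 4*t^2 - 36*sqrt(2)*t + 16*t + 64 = (t + 4)*(t - 8*sqrt(2))*(t - sqrt(2))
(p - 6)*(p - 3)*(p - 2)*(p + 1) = p^4 - 10*p^3 + 25*p^2 - 36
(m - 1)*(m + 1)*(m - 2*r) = m^3 - 2*m^2*r - m + 2*r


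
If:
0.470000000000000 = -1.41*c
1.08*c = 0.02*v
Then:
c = -0.33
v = -18.00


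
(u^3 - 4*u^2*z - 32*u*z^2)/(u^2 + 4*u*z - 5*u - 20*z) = u*(u - 8*z)/(u - 5)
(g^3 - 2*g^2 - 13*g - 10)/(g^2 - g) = (g^3 - 2*g^2 - 13*g - 10)/(g*(g - 1))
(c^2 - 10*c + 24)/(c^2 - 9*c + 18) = (c - 4)/(c - 3)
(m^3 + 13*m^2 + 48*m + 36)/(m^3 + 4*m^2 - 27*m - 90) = (m^2 + 7*m + 6)/(m^2 - 2*m - 15)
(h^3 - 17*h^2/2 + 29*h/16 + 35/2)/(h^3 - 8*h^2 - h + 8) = (h^2 - h/2 - 35/16)/(h^2 - 1)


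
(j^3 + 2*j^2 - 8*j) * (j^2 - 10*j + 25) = j^5 - 8*j^4 - 3*j^3 + 130*j^2 - 200*j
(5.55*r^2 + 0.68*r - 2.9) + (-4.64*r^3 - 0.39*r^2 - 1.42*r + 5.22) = -4.64*r^3 + 5.16*r^2 - 0.74*r + 2.32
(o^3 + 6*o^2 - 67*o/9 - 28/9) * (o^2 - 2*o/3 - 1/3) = o^5 + 16*o^4/3 - 106*o^3/9 - 4*o^2/27 + 41*o/9 + 28/27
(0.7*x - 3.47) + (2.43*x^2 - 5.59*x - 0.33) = 2.43*x^2 - 4.89*x - 3.8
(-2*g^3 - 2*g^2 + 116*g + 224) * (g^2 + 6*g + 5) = -2*g^5 - 14*g^4 + 94*g^3 + 910*g^2 + 1924*g + 1120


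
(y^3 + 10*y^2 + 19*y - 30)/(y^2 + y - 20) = (y^2 + 5*y - 6)/(y - 4)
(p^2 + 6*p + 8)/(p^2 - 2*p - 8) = (p + 4)/(p - 4)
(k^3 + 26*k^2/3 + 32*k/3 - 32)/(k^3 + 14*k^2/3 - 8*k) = (k + 4)/k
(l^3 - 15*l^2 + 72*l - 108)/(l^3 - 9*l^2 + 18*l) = (l - 6)/l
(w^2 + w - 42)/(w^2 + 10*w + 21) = (w - 6)/(w + 3)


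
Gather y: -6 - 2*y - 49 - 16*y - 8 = -18*y - 63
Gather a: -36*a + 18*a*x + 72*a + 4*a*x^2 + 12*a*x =a*(4*x^2 + 30*x + 36)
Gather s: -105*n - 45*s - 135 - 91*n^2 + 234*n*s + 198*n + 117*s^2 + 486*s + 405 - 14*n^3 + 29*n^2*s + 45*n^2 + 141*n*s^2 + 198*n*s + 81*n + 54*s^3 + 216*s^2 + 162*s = -14*n^3 - 46*n^2 + 174*n + 54*s^3 + s^2*(141*n + 333) + s*(29*n^2 + 432*n + 603) + 270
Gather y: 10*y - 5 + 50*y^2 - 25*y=50*y^2 - 15*y - 5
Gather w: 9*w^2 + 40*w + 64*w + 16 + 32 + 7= 9*w^2 + 104*w + 55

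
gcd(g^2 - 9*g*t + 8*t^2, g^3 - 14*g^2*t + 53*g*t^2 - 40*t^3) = g^2 - 9*g*t + 8*t^2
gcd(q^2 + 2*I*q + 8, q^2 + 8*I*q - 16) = q + 4*I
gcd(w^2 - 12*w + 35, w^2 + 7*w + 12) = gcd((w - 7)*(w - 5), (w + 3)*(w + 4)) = 1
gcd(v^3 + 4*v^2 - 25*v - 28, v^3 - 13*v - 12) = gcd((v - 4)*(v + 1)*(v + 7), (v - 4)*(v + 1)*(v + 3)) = v^2 - 3*v - 4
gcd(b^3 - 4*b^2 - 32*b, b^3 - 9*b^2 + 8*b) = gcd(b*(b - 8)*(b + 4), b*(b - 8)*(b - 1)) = b^2 - 8*b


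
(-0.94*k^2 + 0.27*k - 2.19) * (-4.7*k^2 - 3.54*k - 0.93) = 4.418*k^4 + 2.0586*k^3 + 10.2114*k^2 + 7.5015*k + 2.0367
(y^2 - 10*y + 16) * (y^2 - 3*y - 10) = y^4 - 13*y^3 + 36*y^2 + 52*y - 160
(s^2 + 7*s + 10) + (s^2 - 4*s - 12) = 2*s^2 + 3*s - 2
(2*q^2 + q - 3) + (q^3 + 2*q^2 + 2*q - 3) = q^3 + 4*q^2 + 3*q - 6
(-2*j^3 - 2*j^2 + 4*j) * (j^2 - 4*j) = -2*j^5 + 6*j^4 + 12*j^3 - 16*j^2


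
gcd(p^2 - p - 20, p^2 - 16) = p + 4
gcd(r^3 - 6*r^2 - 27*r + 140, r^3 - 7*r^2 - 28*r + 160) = r^2 + r - 20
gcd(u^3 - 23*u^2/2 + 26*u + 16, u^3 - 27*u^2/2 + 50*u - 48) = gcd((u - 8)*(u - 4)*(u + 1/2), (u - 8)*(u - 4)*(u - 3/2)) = u^2 - 12*u + 32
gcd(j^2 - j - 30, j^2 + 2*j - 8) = 1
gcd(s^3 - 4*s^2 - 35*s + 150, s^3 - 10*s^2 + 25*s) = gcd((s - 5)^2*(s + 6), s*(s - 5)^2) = s^2 - 10*s + 25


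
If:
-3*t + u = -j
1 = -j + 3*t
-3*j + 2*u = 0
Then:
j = 2/3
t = 5/9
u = 1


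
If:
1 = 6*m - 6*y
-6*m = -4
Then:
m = 2/3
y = 1/2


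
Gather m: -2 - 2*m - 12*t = -2*m - 12*t - 2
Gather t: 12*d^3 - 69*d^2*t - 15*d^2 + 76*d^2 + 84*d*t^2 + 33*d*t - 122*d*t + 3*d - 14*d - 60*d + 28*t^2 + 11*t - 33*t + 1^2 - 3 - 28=12*d^3 + 61*d^2 - 71*d + t^2*(84*d + 28) + t*(-69*d^2 - 89*d - 22) - 30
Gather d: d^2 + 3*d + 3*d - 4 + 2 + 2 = d^2 + 6*d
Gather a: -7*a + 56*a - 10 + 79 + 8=49*a + 77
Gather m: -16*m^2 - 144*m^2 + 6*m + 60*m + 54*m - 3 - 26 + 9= -160*m^2 + 120*m - 20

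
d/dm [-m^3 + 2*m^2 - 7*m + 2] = -3*m^2 + 4*m - 7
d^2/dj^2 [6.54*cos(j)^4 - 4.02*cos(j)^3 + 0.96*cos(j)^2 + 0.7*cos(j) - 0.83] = -104.64*cos(j)^4 + 36.18*cos(j)^3 + 74.64*cos(j)^2 - 24.82*cos(j) + 1.92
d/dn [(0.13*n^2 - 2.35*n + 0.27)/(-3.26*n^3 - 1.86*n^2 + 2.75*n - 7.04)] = (0.4238*n^4 - 15.322*n^3 - 1.3729*n^2 - 0.825999999999999*n + 15.8015)/(10.6276*n^6 + 12.1272*n^5 - 14.4704*n^4 + 35.6708*n^3 + 33.7513*n^2 - 38.72*n + 49.5616)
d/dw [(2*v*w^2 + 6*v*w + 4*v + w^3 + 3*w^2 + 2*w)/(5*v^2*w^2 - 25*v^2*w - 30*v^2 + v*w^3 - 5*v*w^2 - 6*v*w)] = (-80*v^2 + 3*v*w^2 - 68*v*w - 36*v - 8*w^2)/(v*(25*v^2*w^2 - 300*v^2*w + 900*v^2 + 10*v*w^3 - 120*v*w^2 + 360*v*w + w^4 - 12*w^3 + 36*w^2))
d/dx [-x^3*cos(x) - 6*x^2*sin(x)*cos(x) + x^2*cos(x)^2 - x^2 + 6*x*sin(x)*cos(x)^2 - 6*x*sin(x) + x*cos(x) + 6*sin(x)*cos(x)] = x^3*sin(x) - x^2*sin(2*x) - 3*x^2*cos(x) - 6*x^2*cos(2*x) - x*sin(x) - 6*x*sin(2*x) - 9*x*cos(x)/2 + x*cos(2*x) + 9*x*cos(3*x)/2 - x - 9*sin(x)/2 + 3*sin(3*x)/2 + cos(x) + 6*cos(2*x)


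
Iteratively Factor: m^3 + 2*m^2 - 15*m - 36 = (m + 3)*(m^2 - m - 12) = (m + 3)^2*(m - 4)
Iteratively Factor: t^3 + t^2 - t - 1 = (t + 1)*(t^2 - 1) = (t + 1)^2*(t - 1)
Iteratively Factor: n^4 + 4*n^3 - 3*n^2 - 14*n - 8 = (n + 1)*(n^3 + 3*n^2 - 6*n - 8) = (n + 1)^2*(n^2 + 2*n - 8) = (n + 1)^2*(n + 4)*(n - 2)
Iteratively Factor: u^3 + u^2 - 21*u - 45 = (u + 3)*(u^2 - 2*u - 15) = (u - 5)*(u + 3)*(u + 3)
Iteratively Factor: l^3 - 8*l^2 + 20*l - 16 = (l - 2)*(l^2 - 6*l + 8) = (l - 4)*(l - 2)*(l - 2)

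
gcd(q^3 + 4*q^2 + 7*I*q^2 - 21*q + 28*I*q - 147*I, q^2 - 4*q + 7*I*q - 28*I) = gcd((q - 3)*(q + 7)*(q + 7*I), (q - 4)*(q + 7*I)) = q + 7*I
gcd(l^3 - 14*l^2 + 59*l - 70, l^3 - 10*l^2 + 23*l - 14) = l^2 - 9*l + 14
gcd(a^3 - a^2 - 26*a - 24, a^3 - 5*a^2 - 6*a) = a^2 - 5*a - 6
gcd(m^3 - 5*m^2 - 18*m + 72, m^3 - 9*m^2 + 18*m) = m^2 - 9*m + 18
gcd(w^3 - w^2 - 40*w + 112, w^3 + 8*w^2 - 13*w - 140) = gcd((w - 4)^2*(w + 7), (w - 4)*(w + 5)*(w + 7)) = w^2 + 3*w - 28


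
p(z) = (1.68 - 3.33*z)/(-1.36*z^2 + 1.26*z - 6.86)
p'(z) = (1.68 - 3.33*z)*(2.72*z - 1.26)/(-1.36*z^2 + 1.26*z - 6.86)^2 - 3.33/(-1.36*z^2 + 1.26*z - 6.86)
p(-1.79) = -0.57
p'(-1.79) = -0.01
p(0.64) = 0.07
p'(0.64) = 0.50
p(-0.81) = -0.50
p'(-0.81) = 0.18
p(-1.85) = -0.57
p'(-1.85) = -0.02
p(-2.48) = -0.54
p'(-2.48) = -0.05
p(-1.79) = -0.57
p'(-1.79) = -0.01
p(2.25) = 0.53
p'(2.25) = 0.07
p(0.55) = 0.02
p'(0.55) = 0.51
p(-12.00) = -0.19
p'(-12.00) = -0.01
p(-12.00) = -0.19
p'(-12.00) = -0.01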